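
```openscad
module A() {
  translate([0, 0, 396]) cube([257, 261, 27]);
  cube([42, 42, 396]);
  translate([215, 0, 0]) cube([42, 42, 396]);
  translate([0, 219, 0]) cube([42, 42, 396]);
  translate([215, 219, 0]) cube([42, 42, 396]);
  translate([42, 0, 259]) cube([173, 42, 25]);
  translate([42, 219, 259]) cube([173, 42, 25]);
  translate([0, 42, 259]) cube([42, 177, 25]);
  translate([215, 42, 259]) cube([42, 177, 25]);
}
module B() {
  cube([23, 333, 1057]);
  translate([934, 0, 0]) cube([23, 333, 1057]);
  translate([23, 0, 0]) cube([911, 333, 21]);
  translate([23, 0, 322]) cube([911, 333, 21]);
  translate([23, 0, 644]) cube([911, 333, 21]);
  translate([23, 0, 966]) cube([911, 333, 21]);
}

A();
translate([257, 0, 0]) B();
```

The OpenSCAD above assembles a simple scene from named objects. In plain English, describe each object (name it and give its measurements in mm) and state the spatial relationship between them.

A is a four-legged stool. The seat is a 257×261×27 mm slab whose top surface is at z = 423 mm; four square legs, each 42×42 mm in cross-section, run from the floor (z = 0) to the underside of the seat, each flush with a corner of the seat. Four stretchers, 42 mm wide and 25 mm tall, connect adjacent legs with their undersides at z = 259 mm, each running between the inner faces of the legs it joins and aligned with the legs' outer faces on the other axis.

B is a bookshelf 957 mm wide overall, 333 mm deep and 1057 mm tall. The two sides are 23 mm thick vertical panels. 4 horizontal shelves of 21 mm thickness span between the inner faces of the sides; the lowest shelf sits on the floor and shelves are stacked with a clear vertical gap of 301 mm between each pair.

The bookshelf is against the stool's +x side, with their −y faces flush.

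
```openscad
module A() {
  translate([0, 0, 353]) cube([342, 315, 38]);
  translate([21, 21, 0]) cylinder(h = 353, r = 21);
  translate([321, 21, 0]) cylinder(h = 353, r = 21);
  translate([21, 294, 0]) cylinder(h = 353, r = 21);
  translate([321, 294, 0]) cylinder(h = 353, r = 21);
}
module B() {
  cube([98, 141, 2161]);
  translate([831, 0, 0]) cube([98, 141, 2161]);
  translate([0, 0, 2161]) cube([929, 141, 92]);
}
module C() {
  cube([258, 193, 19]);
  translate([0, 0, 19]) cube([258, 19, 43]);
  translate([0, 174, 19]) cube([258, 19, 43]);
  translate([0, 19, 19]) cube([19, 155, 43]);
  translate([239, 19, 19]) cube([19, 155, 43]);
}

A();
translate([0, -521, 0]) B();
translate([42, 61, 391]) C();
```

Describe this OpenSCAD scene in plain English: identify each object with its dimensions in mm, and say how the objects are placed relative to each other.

A is a four-legged stool. The seat is 342×315 mm, 38 mm thick, top at z = 391 mm. It stands on four round legs, each 42 mm in diameter, from z = 0 to the seat underside, each leg's axis is inset half a diameter from the nearest pair of seat edges (so the leg's bounding box is flush with the corner).

B is a rectangular door frame: two vertical jambs of 98×141 mm section, 2161 mm tall, with a clear opening 733 mm wide between their inner faces. A header 92 mm tall and 141 mm deep lies on top of the jambs and spans the full outside width.

C is an open storage box with external size 258×193×62 mm and wall thickness 19 mm (the base is also 19 mm thick). The base covers the whole footprint; the four walls stand on the base, with the y-facing walls full-width and the x-facing walls fitting between their inner faces.

The door frame is on the floor beside the stool on its −y side. The open box is on top of the stool, centred.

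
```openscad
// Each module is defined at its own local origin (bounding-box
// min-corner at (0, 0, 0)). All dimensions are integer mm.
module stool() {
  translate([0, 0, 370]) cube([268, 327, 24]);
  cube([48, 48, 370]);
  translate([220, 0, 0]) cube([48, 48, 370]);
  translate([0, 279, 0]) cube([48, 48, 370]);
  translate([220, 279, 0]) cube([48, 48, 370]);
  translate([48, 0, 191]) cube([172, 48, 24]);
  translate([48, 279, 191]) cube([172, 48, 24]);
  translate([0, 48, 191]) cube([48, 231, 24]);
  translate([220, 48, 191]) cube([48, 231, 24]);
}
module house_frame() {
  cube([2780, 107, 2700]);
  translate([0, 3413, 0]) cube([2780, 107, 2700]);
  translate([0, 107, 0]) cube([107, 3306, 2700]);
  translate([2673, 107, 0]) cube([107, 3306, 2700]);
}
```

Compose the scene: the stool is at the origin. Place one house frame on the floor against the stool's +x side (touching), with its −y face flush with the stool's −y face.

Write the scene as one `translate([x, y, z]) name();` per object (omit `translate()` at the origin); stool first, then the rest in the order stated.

stool();
translate([268, 0, 0]) house_frame();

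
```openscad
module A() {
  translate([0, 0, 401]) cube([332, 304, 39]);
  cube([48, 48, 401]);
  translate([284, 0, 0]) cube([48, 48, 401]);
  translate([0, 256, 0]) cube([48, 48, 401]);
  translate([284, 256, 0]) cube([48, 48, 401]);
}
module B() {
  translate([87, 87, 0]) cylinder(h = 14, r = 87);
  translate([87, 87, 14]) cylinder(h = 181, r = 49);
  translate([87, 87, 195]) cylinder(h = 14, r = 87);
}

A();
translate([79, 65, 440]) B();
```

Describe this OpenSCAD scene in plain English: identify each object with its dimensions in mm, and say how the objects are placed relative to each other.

A is a four-legged stool. The seat is a 332×304×39 mm slab whose top surface is at z = 440 mm; four square legs, each 48×48 mm in cross-section, run from the floor (z = 0) to the underside of the seat, each flush with a corner of the seat.

B is a spool: two coaxial disc flanges of radius 87 mm and thickness 14 mm, joined by a core cylinder of radius 49 mm and height 181 mm. The lower flange rests on z = 0 and the three cylinders share a vertical axis.

The spool is on top of the stool, centred.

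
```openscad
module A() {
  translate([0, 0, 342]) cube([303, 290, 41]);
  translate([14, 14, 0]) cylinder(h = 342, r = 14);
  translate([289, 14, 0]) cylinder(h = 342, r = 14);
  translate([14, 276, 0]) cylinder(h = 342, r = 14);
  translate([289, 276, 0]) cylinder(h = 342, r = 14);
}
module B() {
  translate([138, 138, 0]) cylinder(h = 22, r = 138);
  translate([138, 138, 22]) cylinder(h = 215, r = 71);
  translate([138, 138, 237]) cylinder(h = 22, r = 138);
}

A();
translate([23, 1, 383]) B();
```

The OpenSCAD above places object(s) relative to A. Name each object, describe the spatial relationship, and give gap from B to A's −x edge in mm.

A is a stool. B is a spool. The spool is on top of the stool. The gap from the spool to the stool's −x edge is 23 mm.

The spool's min-x is at 23; the stool's min-x is 0; gap = 23 mm.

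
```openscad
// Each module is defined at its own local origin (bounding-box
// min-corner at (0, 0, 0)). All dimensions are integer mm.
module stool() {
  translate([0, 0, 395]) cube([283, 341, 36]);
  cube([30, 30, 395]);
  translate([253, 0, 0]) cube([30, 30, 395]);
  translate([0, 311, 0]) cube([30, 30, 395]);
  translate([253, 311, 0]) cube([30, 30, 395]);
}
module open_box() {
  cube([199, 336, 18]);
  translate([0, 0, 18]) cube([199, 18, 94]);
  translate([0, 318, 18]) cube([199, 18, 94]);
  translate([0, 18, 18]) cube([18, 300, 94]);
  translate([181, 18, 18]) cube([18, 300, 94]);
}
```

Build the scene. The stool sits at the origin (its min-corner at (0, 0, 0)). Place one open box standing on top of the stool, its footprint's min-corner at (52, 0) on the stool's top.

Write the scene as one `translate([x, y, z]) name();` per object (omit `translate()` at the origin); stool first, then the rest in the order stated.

stool();
translate([52, 0, 431]) open_box();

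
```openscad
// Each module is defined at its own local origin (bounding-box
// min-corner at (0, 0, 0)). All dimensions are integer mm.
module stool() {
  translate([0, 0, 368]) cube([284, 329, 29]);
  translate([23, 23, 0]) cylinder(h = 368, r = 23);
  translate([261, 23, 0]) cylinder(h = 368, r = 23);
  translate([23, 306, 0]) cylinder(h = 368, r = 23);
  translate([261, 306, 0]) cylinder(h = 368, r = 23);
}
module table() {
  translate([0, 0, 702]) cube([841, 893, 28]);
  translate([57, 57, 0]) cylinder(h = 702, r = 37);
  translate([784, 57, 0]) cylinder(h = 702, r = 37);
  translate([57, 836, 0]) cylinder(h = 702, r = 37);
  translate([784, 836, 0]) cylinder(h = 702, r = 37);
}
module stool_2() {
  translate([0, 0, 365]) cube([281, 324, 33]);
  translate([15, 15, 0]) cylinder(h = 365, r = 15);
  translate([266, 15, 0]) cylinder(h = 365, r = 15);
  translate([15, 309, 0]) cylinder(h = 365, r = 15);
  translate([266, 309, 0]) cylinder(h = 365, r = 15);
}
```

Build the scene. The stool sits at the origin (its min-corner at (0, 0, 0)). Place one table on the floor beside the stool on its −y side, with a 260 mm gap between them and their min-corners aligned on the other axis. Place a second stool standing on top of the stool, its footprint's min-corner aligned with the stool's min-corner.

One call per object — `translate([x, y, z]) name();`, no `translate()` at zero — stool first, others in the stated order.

stool();
translate([0, -1153, 0]) table();
translate([0, 0, 397]) stool_2();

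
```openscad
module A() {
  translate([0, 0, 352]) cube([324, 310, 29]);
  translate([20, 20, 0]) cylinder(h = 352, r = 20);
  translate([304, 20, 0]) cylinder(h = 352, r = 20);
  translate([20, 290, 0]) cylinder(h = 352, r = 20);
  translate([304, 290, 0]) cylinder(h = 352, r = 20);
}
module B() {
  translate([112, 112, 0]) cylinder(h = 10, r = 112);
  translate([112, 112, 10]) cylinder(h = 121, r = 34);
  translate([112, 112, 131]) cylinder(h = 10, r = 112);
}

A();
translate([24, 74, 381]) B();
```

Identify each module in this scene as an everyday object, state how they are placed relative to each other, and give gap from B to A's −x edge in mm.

The spool's min-x is at 24; the stool's min-x is 0; gap = 24 mm.

A is a stool. B is a spool. The spool is on top of the stool. The gap from the spool to the stool's −x edge is 24 mm.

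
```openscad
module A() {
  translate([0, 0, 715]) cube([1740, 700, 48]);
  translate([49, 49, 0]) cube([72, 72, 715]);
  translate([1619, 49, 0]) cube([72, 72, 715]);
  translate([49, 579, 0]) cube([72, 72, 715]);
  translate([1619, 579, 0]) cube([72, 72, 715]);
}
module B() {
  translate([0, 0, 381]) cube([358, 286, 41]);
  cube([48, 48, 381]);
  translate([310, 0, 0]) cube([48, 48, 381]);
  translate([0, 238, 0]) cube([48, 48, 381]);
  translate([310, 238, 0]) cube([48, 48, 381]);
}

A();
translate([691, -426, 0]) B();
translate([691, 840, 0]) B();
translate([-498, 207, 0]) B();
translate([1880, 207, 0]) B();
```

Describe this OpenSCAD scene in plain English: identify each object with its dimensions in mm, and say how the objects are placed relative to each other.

A is a table: top 1740 mm (x) × 700 mm (y), 48 mm thick, upper face at z = 763 mm, on four 72×72 mm square legs, each inset 49 mm from the nearest pair of top edges, running from z = 0 to the bottom of the top.

B is a four-legged stool. The seat is a 358×286×41 mm slab whose top surface is at z = 422 mm; four square legs, each 48×48 mm in cross-section, run from the floor (z = 0) to the underside of the seat, each flush with a corner of the seat.

Four stools sit around the table at the −y, +y, −x, +x sides.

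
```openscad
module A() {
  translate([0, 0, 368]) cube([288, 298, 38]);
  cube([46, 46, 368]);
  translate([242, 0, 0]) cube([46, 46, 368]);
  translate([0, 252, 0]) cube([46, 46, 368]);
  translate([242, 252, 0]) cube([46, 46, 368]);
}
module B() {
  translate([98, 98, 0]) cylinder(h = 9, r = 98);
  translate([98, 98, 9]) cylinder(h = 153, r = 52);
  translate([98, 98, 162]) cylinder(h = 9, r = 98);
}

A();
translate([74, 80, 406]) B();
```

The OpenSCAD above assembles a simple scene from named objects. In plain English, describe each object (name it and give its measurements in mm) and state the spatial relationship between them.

A is a four-legged stool. The seat is 288×298 mm, 38 mm thick, top at z = 406 mm. It stands on four square legs, each 46×46 mm in cross-section, from z = 0 to the seat underside, each flush with a corner of the seat.

B is a spool: two coaxial disc flanges of radius 98 mm and thickness 9 mm, joined by a core cylinder of radius 52 mm and height 153 mm. The lower flange rests on z = 0 and the three cylinders share a vertical axis.

The spool is on top of the stool.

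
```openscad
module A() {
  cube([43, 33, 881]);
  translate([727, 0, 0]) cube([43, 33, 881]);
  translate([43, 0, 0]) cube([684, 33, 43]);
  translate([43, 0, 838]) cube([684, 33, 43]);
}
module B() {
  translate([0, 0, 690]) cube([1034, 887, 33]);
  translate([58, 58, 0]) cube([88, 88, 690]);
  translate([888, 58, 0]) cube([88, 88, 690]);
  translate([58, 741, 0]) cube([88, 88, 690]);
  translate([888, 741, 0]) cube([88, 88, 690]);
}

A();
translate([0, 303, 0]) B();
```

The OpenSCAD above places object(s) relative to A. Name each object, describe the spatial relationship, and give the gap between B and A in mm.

A is a picture frame. B is a table. The table is on the floor beside the picture frame on its +y side. The gap between the table and the picture frame is 270 mm.

The table's nearest face is 270 mm from the picture frame's +y face.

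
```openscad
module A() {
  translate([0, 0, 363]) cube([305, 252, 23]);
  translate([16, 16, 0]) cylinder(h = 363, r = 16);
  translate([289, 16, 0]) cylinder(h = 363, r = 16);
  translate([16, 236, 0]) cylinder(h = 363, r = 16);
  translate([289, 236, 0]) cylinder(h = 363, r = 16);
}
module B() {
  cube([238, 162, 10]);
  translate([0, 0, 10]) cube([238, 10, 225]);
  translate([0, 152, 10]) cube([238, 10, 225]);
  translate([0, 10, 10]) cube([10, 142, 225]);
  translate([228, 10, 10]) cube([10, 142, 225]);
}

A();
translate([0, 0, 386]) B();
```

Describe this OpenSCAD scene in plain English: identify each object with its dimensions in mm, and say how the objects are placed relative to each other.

A is a four-legged stool. The seat is 305×252 mm, 23 mm thick, top at z = 386 mm. It stands on four round legs, each 32 mm in diameter, from z = 0 to the seat underside, each leg's axis is inset half a diameter from the nearest pair of seat edges (so the leg's bounding box is flush with the corner).

B is an open storage box with external size 238×162×235 mm and wall thickness 10 mm (the base is also 10 mm thick). The base covers the whole footprint; the four walls stand on the base, with the y-facing walls full-width and the x-facing walls fitting between their inner faces.

The open box is on top of the stool.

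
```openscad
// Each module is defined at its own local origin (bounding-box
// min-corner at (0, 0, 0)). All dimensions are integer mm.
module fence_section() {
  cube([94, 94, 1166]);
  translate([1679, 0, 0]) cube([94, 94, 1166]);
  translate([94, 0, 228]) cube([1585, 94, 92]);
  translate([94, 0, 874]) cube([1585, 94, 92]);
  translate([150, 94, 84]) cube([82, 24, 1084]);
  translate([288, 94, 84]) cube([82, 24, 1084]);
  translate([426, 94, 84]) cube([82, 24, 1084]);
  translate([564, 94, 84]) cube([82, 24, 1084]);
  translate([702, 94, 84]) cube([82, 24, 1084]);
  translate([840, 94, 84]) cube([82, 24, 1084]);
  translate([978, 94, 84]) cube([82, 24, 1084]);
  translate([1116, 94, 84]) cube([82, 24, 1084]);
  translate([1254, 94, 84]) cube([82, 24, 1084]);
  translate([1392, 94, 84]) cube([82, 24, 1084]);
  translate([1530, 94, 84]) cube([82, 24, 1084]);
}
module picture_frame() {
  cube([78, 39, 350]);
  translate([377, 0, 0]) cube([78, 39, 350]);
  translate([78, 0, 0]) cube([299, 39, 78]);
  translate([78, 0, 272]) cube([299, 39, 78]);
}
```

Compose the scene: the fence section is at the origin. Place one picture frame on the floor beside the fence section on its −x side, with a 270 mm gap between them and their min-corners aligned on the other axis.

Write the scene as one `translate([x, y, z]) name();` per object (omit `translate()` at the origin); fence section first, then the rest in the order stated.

fence_section();
translate([-725, 0, 0]) picture_frame();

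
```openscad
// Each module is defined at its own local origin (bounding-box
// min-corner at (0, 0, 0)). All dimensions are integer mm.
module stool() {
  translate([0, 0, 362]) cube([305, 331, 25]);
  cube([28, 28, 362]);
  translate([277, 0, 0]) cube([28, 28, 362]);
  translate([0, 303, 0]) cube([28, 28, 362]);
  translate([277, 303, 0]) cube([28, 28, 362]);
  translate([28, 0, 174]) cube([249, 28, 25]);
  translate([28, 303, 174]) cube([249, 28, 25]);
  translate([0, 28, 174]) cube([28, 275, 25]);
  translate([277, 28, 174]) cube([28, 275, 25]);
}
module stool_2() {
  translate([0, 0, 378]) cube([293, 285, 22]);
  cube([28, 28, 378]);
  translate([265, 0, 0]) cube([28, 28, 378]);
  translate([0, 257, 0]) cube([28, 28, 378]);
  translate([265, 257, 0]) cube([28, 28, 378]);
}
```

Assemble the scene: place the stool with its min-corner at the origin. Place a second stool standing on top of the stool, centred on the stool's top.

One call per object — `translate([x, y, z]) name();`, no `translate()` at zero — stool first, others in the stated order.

stool();
translate([6, 23, 387]) stool_2();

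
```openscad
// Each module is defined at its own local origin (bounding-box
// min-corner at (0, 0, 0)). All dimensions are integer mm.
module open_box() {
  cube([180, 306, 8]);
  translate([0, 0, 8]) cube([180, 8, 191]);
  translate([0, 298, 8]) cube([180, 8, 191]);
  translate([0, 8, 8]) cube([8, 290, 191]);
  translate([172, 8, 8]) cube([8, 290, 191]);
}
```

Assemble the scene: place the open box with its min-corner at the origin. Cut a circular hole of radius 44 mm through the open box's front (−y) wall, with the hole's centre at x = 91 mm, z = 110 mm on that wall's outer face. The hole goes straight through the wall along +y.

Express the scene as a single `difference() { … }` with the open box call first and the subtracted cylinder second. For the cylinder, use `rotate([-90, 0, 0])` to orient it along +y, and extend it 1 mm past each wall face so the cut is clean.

difference() {
  open_box();
  translate([91, -1, 110]) rotate([-90, 0, 0]) cylinder(h = 10, r = 44);
}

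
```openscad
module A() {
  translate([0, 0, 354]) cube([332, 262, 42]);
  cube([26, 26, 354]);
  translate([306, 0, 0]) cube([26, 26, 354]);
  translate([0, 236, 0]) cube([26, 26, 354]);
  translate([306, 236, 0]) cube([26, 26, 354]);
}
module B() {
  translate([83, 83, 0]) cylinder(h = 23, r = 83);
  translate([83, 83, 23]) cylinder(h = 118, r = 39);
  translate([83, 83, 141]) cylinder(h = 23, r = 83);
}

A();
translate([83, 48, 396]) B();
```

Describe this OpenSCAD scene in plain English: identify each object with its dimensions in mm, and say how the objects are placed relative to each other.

A is a simple wooden stool: a rectangular seat 332 mm (x) by 262 mm (y), 42 mm thick, top face at z = 396 mm, on four square legs, each 26×26 mm in cross-section. The legs rest on z = 0, each flush with a corner of the seat.

B is a spool: two coaxial disc flanges of radius 83 mm and thickness 23 mm, joined by a core cylinder of radius 39 mm and height 118 mm. The lower flange rests on z = 0 and the three cylinders share a vertical axis.

The spool is on top of the stool, centred.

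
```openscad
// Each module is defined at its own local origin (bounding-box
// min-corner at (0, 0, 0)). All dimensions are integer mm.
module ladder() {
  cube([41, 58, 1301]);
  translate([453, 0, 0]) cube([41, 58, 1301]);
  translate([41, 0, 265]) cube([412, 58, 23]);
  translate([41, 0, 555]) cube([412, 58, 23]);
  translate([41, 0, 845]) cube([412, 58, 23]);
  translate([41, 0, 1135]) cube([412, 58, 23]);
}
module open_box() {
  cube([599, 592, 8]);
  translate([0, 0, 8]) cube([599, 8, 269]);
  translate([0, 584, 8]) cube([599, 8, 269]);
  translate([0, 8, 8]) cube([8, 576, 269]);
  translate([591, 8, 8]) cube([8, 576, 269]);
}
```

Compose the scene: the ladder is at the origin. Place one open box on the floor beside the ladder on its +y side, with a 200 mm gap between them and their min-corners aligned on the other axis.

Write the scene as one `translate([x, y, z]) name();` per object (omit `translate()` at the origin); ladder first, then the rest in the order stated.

ladder();
translate([0, 258, 0]) open_box();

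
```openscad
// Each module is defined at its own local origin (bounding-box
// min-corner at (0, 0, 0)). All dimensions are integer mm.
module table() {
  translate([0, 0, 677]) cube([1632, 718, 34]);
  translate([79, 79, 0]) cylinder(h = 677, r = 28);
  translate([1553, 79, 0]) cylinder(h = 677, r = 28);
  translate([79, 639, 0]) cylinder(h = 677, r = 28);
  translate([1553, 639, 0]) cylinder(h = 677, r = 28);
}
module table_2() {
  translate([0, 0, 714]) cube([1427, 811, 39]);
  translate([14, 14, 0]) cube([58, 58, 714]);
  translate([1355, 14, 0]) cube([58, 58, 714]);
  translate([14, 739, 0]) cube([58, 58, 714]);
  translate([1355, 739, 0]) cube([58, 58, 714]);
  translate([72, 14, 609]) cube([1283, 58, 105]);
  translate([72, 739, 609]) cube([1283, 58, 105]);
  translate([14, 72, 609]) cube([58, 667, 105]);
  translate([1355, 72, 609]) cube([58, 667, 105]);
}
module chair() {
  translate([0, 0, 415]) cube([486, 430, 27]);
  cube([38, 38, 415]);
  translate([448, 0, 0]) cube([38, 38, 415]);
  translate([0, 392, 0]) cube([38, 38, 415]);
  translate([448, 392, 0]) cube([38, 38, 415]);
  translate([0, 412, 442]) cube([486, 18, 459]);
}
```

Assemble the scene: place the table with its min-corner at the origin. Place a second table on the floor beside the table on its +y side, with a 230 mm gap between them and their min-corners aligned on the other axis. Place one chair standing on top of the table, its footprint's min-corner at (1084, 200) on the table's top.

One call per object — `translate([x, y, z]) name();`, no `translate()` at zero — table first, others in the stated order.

table();
translate([0, 948, 0]) table_2();
translate([1084, 200, 711]) chair();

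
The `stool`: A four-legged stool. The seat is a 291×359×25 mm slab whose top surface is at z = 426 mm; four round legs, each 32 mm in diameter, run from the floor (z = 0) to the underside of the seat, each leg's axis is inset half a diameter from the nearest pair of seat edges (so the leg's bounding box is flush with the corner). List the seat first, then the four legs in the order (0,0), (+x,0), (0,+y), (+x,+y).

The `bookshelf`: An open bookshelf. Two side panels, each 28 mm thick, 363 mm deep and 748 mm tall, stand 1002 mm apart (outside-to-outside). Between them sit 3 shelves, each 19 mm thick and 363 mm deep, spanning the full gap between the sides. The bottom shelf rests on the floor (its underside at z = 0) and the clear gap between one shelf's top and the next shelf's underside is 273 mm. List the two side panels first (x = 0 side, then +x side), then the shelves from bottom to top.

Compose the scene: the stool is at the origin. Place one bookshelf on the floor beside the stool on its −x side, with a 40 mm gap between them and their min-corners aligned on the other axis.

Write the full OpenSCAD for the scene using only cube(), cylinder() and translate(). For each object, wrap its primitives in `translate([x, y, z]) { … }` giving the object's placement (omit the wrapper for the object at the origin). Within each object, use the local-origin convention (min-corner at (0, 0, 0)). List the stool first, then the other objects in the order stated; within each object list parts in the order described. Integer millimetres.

translate([0, 0, 401]) cube([291, 359, 25]);
translate([16, 16, 0]) cylinder(h = 401, r = 16);
translate([275, 16, 0]) cylinder(h = 401, r = 16);
translate([16, 343, 0]) cylinder(h = 401, r = 16);
translate([275, 343, 0]) cylinder(h = 401, r = 16);
translate([-1042, 0, 0]) {
  cube([28, 363, 748]);
  translate([974, 0, 0]) cube([28, 363, 748]);
  translate([28, 0, 0]) cube([946, 363, 19]);
  translate([28, 0, 292]) cube([946, 363, 19]);
  translate([28, 0, 584]) cube([946, 363, 19]);
}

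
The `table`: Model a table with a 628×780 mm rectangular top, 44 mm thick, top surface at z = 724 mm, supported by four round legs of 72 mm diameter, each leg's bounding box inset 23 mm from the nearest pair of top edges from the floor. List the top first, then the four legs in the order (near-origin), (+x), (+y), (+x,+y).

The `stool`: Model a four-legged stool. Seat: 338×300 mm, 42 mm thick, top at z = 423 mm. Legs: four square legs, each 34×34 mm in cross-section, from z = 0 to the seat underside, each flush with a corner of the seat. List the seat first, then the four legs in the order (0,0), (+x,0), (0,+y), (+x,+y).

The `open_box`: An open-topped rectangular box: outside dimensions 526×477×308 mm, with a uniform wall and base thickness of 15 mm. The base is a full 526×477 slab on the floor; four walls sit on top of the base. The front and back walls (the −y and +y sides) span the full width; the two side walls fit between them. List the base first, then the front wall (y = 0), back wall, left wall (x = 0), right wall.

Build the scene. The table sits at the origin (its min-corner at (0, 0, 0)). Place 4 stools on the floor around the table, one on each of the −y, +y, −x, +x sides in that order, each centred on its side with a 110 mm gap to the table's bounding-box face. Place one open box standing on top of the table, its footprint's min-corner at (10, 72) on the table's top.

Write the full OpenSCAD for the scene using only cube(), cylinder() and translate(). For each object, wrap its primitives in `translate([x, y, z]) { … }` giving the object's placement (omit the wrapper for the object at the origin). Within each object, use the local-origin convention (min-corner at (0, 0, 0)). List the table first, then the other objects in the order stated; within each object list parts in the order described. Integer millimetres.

translate([0, 0, 680]) cube([628, 780, 44]);
translate([59, 59, 0]) cylinder(h = 680, r = 36);
translate([569, 59, 0]) cylinder(h = 680, r = 36);
translate([59, 721, 0]) cylinder(h = 680, r = 36);
translate([569, 721, 0]) cylinder(h = 680, r = 36);
translate([145, -410, 0]) {
  translate([0, 0, 381]) cube([338, 300, 42]);
  cube([34, 34, 381]);
  translate([304, 0, 0]) cube([34, 34, 381]);
  translate([0, 266, 0]) cube([34, 34, 381]);
  translate([304, 266, 0]) cube([34, 34, 381]);
}
translate([145, 890, 0]) {
  translate([0, 0, 381]) cube([338, 300, 42]);
  cube([34, 34, 381]);
  translate([304, 0, 0]) cube([34, 34, 381]);
  translate([0, 266, 0]) cube([34, 34, 381]);
  translate([304, 266, 0]) cube([34, 34, 381]);
}
translate([-448, 240, 0]) {
  translate([0, 0, 381]) cube([338, 300, 42]);
  cube([34, 34, 381]);
  translate([304, 0, 0]) cube([34, 34, 381]);
  translate([0, 266, 0]) cube([34, 34, 381]);
  translate([304, 266, 0]) cube([34, 34, 381]);
}
translate([738, 240, 0]) {
  translate([0, 0, 381]) cube([338, 300, 42]);
  cube([34, 34, 381]);
  translate([304, 0, 0]) cube([34, 34, 381]);
  translate([0, 266, 0]) cube([34, 34, 381]);
  translate([304, 266, 0]) cube([34, 34, 381]);
}
translate([10, 72, 724]) {
  cube([526, 477, 15]);
  translate([0, 0, 15]) cube([526, 15, 293]);
  translate([0, 462, 15]) cube([526, 15, 293]);
  translate([0, 15, 15]) cube([15, 447, 293]);
  translate([511, 15, 15]) cube([15, 447, 293]);
}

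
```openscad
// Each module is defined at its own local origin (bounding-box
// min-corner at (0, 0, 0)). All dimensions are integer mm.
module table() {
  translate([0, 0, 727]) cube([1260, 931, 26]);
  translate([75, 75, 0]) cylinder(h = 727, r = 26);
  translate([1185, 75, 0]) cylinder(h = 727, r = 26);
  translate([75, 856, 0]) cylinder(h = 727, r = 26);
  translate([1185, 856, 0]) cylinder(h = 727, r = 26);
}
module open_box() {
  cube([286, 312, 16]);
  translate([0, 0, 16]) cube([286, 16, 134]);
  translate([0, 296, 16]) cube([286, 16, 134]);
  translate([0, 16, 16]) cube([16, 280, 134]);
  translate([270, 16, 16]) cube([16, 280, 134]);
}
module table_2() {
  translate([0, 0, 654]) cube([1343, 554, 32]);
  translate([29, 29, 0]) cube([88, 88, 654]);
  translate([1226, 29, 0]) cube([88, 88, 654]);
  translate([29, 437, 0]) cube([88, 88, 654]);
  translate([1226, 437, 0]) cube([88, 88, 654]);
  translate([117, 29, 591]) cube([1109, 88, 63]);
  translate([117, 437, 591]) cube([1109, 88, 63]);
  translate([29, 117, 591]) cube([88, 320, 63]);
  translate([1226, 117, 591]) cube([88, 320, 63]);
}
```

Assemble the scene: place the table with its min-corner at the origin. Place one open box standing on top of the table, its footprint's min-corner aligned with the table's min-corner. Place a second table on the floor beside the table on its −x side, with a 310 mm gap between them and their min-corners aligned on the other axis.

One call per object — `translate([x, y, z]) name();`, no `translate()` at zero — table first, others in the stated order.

table();
translate([0, 0, 753]) open_box();
translate([-1653, 0, 0]) table_2();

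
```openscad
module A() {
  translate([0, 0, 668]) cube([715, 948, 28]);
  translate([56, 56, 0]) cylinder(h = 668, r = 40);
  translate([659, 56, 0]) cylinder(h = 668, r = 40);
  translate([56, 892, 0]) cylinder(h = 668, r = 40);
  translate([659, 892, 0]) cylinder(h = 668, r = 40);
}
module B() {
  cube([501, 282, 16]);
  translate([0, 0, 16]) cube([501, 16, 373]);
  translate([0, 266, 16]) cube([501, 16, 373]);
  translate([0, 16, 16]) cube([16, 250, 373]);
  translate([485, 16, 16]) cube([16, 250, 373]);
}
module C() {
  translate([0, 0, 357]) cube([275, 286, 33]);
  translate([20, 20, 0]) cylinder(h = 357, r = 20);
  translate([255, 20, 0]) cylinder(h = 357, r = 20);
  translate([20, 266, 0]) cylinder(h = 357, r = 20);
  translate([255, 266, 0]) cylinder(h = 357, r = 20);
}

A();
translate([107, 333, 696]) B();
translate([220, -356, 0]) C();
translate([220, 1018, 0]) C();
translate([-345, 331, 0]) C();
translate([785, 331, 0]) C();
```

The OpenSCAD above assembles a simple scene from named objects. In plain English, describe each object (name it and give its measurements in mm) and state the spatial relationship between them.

A is a table with a 715×948 mm rectangular top, 28 mm thick, top surface at z = 696 mm, supported by four round legs of 80 mm diameter, each leg's bounding box inset 16 mm from the nearest pair of top edges, running from the floor.

B is an open-topped rectangular box: outside dimensions 501×282×389 mm, with a uniform wall and base thickness of 16 mm. The base is a full 501×282 slab on the floor; four walls sit on top of the base. The front and back walls (the −y and +y sides) span the full width; the two side walls fit between them.

C is a four-legged stool. The seat is a 275×286×33 mm slab whose top surface is at z = 390 mm; four round legs, each 40 mm in diameter, run from the floor (z = 0) to the underside of the seat, each leg's axis is inset half a diameter from the nearest pair of seat edges (so the leg's bounding box is flush with the corner).

The open box is on top of the table, centred. Four stools sit around the table at the −y, +y, −x, +x sides.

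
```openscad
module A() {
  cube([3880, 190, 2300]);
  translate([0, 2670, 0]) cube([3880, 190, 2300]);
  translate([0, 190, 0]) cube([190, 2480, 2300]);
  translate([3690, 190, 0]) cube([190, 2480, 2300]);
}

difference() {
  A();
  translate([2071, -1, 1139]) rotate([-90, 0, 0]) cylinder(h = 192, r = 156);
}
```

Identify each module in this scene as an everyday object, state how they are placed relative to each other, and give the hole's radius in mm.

A is a house frame. The house frame has a circular hole through its front wall. The hole's radius is 156 mm.

The subtracted cylinder has r = 156 mm.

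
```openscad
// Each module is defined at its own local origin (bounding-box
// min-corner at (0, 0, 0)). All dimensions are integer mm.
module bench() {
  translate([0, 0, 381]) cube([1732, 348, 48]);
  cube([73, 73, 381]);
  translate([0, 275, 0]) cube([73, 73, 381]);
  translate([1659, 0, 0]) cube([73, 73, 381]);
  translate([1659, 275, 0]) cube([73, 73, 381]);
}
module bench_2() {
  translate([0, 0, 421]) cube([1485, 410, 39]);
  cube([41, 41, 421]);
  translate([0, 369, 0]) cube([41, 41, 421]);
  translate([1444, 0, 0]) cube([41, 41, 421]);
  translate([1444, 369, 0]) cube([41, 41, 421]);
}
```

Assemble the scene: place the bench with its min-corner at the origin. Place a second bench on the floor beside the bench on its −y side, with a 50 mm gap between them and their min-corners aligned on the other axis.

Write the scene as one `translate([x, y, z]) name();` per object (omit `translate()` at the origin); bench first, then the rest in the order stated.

bench();
translate([0, -460, 0]) bench_2();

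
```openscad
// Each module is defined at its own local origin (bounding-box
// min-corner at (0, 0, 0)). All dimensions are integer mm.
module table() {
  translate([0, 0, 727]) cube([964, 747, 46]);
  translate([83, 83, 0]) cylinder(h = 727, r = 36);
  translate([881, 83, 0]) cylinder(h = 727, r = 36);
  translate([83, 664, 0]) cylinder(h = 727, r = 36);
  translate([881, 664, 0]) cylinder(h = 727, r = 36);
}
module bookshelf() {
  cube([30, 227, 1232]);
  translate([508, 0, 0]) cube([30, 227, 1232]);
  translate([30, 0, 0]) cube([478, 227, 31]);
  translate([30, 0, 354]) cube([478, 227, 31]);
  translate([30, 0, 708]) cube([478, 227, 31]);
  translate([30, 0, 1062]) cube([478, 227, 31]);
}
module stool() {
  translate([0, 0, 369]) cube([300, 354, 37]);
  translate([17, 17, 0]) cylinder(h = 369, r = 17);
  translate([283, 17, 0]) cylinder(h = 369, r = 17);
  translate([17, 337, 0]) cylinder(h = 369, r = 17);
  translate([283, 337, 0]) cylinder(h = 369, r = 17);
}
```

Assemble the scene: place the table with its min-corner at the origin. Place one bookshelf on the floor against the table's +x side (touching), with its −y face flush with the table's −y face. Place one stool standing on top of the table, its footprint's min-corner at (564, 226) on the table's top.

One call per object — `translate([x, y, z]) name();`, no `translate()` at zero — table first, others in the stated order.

table();
translate([964, 0, 0]) bookshelf();
translate([564, 226, 773]) stool();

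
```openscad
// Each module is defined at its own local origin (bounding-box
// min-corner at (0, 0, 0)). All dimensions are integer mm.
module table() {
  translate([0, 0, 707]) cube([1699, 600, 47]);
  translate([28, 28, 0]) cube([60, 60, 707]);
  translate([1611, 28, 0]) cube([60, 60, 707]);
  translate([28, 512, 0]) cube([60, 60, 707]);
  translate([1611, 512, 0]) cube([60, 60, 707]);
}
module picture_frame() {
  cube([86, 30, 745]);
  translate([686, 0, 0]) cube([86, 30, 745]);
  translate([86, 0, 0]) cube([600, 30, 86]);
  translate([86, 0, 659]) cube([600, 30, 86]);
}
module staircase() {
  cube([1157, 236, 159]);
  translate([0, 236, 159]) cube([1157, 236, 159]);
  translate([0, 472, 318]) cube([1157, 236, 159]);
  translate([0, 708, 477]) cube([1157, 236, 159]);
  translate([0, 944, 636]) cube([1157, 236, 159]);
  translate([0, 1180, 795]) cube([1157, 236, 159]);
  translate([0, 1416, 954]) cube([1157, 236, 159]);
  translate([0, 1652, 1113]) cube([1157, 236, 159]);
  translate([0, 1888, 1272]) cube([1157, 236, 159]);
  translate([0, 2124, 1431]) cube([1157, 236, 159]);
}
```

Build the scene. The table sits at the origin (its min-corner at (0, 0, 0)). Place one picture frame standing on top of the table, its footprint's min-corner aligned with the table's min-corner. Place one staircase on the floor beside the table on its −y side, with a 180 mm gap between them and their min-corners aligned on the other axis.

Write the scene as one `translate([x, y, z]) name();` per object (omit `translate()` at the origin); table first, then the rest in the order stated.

table();
translate([0, 0, 754]) picture_frame();
translate([0, -2540, 0]) staircase();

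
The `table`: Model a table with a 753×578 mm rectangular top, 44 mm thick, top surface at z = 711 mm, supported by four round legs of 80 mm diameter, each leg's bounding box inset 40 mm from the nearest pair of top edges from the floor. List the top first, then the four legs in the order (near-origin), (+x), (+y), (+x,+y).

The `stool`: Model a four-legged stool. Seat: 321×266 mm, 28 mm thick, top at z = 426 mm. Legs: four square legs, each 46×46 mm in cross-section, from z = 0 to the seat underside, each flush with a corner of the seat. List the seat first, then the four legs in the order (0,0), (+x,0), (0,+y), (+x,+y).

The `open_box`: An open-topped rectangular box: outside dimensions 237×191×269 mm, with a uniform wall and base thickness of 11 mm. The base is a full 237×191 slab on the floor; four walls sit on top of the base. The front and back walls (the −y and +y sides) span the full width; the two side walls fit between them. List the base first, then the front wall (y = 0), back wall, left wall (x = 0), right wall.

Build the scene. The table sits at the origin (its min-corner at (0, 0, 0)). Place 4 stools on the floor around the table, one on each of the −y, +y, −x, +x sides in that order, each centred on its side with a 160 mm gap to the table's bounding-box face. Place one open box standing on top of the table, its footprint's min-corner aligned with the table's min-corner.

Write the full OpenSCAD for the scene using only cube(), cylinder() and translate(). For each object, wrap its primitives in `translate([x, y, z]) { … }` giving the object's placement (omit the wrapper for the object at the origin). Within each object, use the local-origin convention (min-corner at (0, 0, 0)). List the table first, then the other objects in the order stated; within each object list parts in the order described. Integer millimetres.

translate([0, 0, 667]) cube([753, 578, 44]);
translate([80, 80, 0]) cylinder(h = 667, r = 40);
translate([673, 80, 0]) cylinder(h = 667, r = 40);
translate([80, 498, 0]) cylinder(h = 667, r = 40);
translate([673, 498, 0]) cylinder(h = 667, r = 40);
translate([216, -426, 0]) {
  translate([0, 0, 398]) cube([321, 266, 28]);
  cube([46, 46, 398]);
  translate([275, 0, 0]) cube([46, 46, 398]);
  translate([0, 220, 0]) cube([46, 46, 398]);
  translate([275, 220, 0]) cube([46, 46, 398]);
}
translate([216, 738, 0]) {
  translate([0, 0, 398]) cube([321, 266, 28]);
  cube([46, 46, 398]);
  translate([275, 0, 0]) cube([46, 46, 398]);
  translate([0, 220, 0]) cube([46, 46, 398]);
  translate([275, 220, 0]) cube([46, 46, 398]);
}
translate([-481, 156, 0]) {
  translate([0, 0, 398]) cube([321, 266, 28]);
  cube([46, 46, 398]);
  translate([275, 0, 0]) cube([46, 46, 398]);
  translate([0, 220, 0]) cube([46, 46, 398]);
  translate([275, 220, 0]) cube([46, 46, 398]);
}
translate([913, 156, 0]) {
  translate([0, 0, 398]) cube([321, 266, 28]);
  cube([46, 46, 398]);
  translate([275, 0, 0]) cube([46, 46, 398]);
  translate([0, 220, 0]) cube([46, 46, 398]);
  translate([275, 220, 0]) cube([46, 46, 398]);
}
translate([0, 0, 711]) {
  cube([237, 191, 11]);
  translate([0, 0, 11]) cube([237, 11, 258]);
  translate([0, 180, 11]) cube([237, 11, 258]);
  translate([0, 11, 11]) cube([11, 169, 258]);
  translate([226, 11, 11]) cube([11, 169, 258]);
}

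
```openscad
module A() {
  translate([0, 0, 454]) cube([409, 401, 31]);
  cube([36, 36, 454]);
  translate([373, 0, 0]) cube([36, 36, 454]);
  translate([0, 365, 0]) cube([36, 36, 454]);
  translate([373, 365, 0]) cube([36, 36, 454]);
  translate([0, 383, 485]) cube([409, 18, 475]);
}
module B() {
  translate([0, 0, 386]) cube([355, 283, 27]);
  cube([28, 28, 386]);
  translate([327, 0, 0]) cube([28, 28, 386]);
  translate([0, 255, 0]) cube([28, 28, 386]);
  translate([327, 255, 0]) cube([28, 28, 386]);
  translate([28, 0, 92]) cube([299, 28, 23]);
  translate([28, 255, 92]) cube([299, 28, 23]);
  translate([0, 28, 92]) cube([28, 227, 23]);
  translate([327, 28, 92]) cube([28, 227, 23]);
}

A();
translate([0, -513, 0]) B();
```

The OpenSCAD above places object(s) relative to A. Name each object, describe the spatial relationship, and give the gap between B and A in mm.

A is a chair. B is a stool. The stool is on the floor beside the chair on its −y side. The gap between the stool and the chair is 230 mm.

The stool's nearest face is 230 mm from the chair's −y face.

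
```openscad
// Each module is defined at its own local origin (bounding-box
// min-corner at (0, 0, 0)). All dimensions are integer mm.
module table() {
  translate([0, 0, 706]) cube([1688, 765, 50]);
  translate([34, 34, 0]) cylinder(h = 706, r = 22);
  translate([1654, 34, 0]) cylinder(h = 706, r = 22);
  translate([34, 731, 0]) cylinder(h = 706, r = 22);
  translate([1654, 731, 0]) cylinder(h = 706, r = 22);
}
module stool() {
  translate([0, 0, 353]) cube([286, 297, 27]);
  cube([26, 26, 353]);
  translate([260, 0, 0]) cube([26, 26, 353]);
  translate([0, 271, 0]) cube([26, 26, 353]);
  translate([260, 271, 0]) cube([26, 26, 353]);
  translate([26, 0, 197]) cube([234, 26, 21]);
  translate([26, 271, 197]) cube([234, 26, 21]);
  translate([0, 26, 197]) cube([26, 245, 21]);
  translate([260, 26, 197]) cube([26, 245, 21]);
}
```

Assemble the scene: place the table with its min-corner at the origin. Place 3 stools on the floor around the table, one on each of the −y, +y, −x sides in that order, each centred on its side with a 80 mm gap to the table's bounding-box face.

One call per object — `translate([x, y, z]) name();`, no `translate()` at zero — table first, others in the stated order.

table();
translate([701, -377, 0]) stool();
translate([701, 845, 0]) stool();
translate([-366, 234, 0]) stool();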